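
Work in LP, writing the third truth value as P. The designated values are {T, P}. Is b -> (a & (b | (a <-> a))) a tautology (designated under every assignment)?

No

Countermodel: b=T, a=F gives F, which is not designated.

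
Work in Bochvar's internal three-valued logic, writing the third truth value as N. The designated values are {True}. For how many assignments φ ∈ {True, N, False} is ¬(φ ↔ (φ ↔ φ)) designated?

1

φ=True: False ·
φ=N: N ·
φ=False: True ✓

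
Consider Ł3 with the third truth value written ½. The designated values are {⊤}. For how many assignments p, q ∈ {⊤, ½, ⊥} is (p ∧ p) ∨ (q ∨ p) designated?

5

Of the 9 assignments, 5 give a value in {⊤}.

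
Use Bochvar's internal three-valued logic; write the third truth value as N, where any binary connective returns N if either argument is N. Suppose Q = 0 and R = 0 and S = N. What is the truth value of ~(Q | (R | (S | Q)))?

S | Q = N | 0 = N
R | (S | Q) = 0 | N = N
Q | (R | (S | Q)) = 0 | N = N
~(Q | (R | (S | Q))) = ~N = N

N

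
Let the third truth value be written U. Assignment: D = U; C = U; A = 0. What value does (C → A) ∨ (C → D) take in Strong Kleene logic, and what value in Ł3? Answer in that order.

U; 1

In Strong Kleene logic: C → A = U → 0 = U  [¬U ∨ 0]
C → D = U → U = U
(C → A) ∨ (C → D) = U ∨ U = U
In Ł3: C → A = U → 0 = U
C → D = U → U = 1
(C → A) ∨ (C → D) = U ∨ 1 = 1
They differ because Strong Kleene logic and Ł3 treat U differently under implication.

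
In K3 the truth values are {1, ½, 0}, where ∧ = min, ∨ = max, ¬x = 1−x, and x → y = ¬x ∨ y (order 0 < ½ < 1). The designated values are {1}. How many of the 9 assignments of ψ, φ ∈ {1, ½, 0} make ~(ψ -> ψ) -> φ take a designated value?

7

Of the 9 assignments, 7 give a value in {1}.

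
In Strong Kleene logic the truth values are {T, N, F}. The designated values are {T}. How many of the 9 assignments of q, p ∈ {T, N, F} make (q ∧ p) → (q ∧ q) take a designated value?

7

Of the 9 assignments, 7 give a value in {T}.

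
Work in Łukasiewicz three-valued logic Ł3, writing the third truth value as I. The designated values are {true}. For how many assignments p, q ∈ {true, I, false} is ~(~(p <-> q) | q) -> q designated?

7

Of the 9 assignments, 7 give a value in {true}.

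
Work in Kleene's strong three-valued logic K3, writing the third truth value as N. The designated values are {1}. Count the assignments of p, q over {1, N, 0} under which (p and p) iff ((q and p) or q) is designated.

2

Designated under: (p=1, q=1); (p=0, q=0).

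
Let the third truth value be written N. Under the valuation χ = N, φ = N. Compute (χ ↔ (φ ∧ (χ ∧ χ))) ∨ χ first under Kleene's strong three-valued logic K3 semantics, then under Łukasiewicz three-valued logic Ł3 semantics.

N; true

In Kleene's strong three-valued logic K3: χ ∧ χ = N ∧ N = N
φ ∧ (χ ∧ χ) = N ∧ N = N
χ ↔ (φ ∧ (χ ∧ χ)) = N ↔ N = N
(χ ↔ (φ ∧ (χ ∧ χ))) ∨ χ = N ∨ N = N
In Łukasiewicz three-valued logic Ł3: χ ∧ χ = N ∧ N = N
φ ∧ (χ ∧ χ) = N ∧ N = N
χ ↔ (φ ∧ (χ ∧ χ)) = N ↔ N = true
(χ ↔ (φ ∧ (χ ∧ χ))) ∨ χ = true ∨ N = true
They differ because Kleene's strong three-valued logic K3 and Łukasiewicz three-valued logic Ł3 treat N differently under implication.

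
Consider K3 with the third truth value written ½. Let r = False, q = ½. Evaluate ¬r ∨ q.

¬r = ¬False = True
¬r ∨ q = True ∨ ½ = True

True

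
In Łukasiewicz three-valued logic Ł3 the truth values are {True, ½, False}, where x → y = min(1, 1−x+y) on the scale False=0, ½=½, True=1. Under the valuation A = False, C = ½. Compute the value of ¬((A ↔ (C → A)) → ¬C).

C → A = ½ → False = ½  [min(1, 1−½+0)]
A ↔ (C → A) = False ↔ ½ = ½
¬C = ¬½ = ½
(A ↔ (C → A)) → ¬C = ½ → ½ = True
¬((A ↔ (C → A)) → ¬C) = ¬True = False

False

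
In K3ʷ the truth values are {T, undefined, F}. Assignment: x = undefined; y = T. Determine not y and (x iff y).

undefined

not y = not T = F
x iff y = undefined iff T = undefined
not y and (x iff y) = F and undefined = undefined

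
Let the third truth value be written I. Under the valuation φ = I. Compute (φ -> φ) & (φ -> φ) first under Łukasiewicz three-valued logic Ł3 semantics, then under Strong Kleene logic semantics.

⊤; I

In Łukasiewicz three-valued logic Ł3: φ -> φ = I -> I = ⊤
φ -> φ = I -> I = ⊤
(φ -> φ) & (φ -> φ) = ⊤ & ⊤ = ⊤
In Strong Kleene logic: φ -> φ = I -> I = I  [~I | I]
φ -> φ = I -> I = I
(φ -> φ) & (φ -> φ) = I & I = I
They differ because Łukasiewicz three-valued logic Ł3 and Strong Kleene logic treat I differently under implication.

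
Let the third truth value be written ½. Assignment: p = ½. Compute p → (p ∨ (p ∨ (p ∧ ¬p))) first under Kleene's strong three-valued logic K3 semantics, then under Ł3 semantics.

½; True

In Kleene's strong three-valued logic K3: ¬p = ¬½ = ½
p ∧ ¬p = ½ ∧ ½ = ½
p ∨ (p ∧ ¬p) = ½ ∨ ½ = ½
p ∨ (p ∨ (p ∧ ¬p)) = ½ ∨ ½ = ½
p → (p ∨ (p ∨ (p ∧ ¬p))) = ½ → ½ = ½
In Ł3: ¬p = ¬½ = ½
p ∧ ¬p = ½ ∧ ½ = ½
p ∨ (p ∧ ¬p) = ½ ∨ ½ = ½
p ∨ (p ∨ (p ∧ ¬p)) = ½ ∨ ½ = ½
p → (p ∨ (p ∨ (p ∧ ¬p))) = ½ → ½ = True  [min(1, 1−½+½)]
They differ because Kleene's strong three-valued logic K3 and Ł3 treat ½ differently under implication.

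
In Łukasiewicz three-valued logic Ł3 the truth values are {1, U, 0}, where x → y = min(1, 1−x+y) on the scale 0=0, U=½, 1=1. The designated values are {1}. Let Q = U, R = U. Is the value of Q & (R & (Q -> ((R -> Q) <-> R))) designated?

No

R -> Q = U -> U = 1  [min(1, 1−½+½)]
(R -> Q) <-> R = 1 <-> U = U
Q -> ((R -> Q) <-> R) = U -> U = 1
R & (Q -> ((R -> Q) <-> R)) = U & 1 = U
Q & (R & (Q -> ((R -> Q) <-> R))) = U & U = U
U ∉ {1}.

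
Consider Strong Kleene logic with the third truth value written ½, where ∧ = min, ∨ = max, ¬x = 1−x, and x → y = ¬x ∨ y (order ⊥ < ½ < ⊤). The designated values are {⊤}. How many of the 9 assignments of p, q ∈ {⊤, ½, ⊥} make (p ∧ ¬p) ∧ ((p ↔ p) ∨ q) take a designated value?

0

Of the 9 assignments, 0 give a value in {⊤}.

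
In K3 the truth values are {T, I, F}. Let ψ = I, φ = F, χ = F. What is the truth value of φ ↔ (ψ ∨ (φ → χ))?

F

φ → χ = F → F = T
ψ ∨ (φ → χ) = I ∨ T = T
φ ↔ (ψ ∨ (φ → χ)) = F ↔ T = F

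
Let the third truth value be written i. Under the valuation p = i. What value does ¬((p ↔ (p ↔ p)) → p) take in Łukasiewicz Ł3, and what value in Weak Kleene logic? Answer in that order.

0; i

In Łukasiewicz Ł3: p ↔ p = i ↔ i = 1  [1 − |½−½|]
p ↔ (p ↔ p) = i ↔ 1 = i
(p ↔ (p ↔ p)) → p = i → i = 1
¬((p ↔ (p ↔ p)) → p) = ¬1 = 0
In Weak Kleene logic: p ↔ p = i ↔ i = i
p ↔ (p ↔ p) = i ↔ i = i
(p ↔ (p ↔ p)) → p = i → i = i  [any arg is the third value ⇒ result is the third value]
¬((p ↔ (p ↔ p)) → p) = ¬i = i
They differ because Łukasiewicz Ł3 and Weak Kleene logic treat i differently under the binary connectives.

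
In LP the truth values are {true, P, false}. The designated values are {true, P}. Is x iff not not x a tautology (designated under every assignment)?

Every assignment of x over {true, P, false} gives a value in {true, P}.
In particular, with x=P: x iff not not x = P.

Yes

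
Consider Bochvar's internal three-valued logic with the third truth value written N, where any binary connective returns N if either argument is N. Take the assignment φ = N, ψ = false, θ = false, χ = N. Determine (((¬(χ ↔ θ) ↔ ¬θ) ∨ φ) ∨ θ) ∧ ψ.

χ ↔ θ = N ↔ false = N
¬(χ ↔ θ) = ¬N = N
¬θ = ¬false = true
¬(χ ↔ θ) ↔ ¬θ = N ↔ true = N
(¬(χ ↔ θ) ↔ ¬θ) ∨ φ = N ∨ N = N
((¬(χ ↔ θ) ↔ ¬θ) ∨ φ) ∨ θ = N ∨ false = N
(((¬(χ ↔ θ) ↔ ¬θ) ∨ φ) ∨ θ) ∧ ψ = N ∧ false = N

N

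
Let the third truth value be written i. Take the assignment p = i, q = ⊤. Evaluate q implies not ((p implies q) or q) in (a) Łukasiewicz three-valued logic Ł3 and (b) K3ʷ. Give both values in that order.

⊥; i

In Łukasiewicz three-valued logic Ł3: p implies q = i implies ⊤ = ⊤  [min(1, 1−½+1)]
(p implies q) or q = ⊤ or ⊤ = ⊤
not ((p implies q) or q) = not ⊤ = ⊥
q implies not ((p implies q) or q) = ⊤ implies ⊥ = ⊥
In K3ʷ: p implies q = i implies ⊤ = i
(p implies q) or q = i or ⊤ = i
not ((p implies q) or q) = not i = i
q implies not ((p implies q) or q) = ⊤ implies i = i
They differ because Łukasiewicz three-valued logic Ł3 and K3ʷ treat i differently under the binary connectives.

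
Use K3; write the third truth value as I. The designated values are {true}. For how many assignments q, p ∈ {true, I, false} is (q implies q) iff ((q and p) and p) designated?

1

Designated under: (q=true, p=true).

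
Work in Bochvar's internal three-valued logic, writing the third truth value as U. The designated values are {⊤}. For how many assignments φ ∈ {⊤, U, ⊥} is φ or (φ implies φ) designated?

2

φ=⊤: ⊤ ✓
φ=U: U ·
φ=⊥: ⊤ ✓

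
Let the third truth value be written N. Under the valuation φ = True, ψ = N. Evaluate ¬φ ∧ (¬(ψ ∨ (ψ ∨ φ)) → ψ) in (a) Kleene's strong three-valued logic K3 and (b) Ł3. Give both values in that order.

In Kleene's strong three-valued logic K3: ¬φ = ¬True = False
ψ ∨ φ = N ∨ True = True
ψ ∨ (ψ ∨ φ) = N ∨ True = True
¬(ψ ∨ (ψ ∨ φ)) = ¬True = False
¬(ψ ∨ (ψ ∨ φ)) → ψ = False → N = True  [¬False ∨ N]
¬φ ∧ (¬(ψ ∨ (ψ ∨ φ)) → ψ) = False ∧ True = False
In Ł3: ¬φ = ¬True = False
ψ ∨ φ = N ∨ True = True
ψ ∨ (ψ ∨ φ) = N ∨ True = True
¬(ψ ∨ (ψ ∨ φ)) = ¬True = False
¬(ψ ∨ (ψ ∨ φ)) → ψ = False → N = True  [min(1, 1−0+½)]
¬φ ∧ (¬(ψ ∨ (ψ ∨ φ)) → ψ) = False ∧ True = False

False; False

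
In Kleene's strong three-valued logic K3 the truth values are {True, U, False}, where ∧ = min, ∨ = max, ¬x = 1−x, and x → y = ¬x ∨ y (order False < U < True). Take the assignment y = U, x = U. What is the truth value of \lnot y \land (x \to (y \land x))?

\lnot y = \lnot U = U
y \land x = U \land U = U
x \to (y \land x) = U \to U = U  [\lnot U \lor U]
\lnot y \land (x \to (y \land x)) = U \land U = U

U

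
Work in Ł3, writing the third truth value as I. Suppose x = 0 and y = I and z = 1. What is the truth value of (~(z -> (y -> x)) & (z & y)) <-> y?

y -> x = I -> 0 = I  [min(1, 1−½+0)]
z -> (y -> x) = 1 -> I = I
~(z -> (y -> x)) = ~I = I
z & y = 1 & I = I
~(z -> (y -> x)) & (z & y) = I & I = I
(~(z -> (y -> x)) & (z & y)) <-> y = I <-> I = 1

1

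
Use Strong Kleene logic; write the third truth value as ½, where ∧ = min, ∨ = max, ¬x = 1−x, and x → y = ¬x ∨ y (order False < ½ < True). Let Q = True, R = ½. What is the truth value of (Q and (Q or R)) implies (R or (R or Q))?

Q or R = True or ½ = True
Q and (Q or R) = True and True = True
R or Q = ½ or True = True
R or (R or Q) = ½ or True = True
(Q and (Q or R)) implies (R or (R or Q)) = True implies True = True

True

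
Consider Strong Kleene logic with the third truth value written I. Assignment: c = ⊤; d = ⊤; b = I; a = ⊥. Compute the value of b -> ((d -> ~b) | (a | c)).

~b = ~I = I
d -> ~b = ⊤ -> I = I
a | c = ⊥ | ⊤ = ⊤
(d -> ~b) | (a | c) = I | ⊤ = ⊤
b -> ((d -> ~b) | (a | c)) = I -> ⊤ = ⊤

⊤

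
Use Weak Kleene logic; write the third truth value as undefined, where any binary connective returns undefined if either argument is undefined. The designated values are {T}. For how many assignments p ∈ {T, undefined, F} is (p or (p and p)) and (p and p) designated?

1

p=T: T ✓
p=undefined: undefined ·
p=F: F ·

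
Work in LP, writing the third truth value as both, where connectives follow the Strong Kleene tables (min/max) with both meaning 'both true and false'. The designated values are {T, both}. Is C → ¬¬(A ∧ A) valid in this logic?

Countermodel: C=T, A=F gives F, which is not designated.

No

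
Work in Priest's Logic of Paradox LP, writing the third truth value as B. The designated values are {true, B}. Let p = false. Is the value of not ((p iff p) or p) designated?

p iff p = false iff false = true
(p iff p) or p = true or false = true
not ((p iff p) or p) = not true = false
false ∉ {true, B}.

No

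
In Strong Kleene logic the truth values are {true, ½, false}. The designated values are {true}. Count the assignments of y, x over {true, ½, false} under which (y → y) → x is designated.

Designated under: (y=true, x=true); (y=½, x=true); (y=false, x=true).

3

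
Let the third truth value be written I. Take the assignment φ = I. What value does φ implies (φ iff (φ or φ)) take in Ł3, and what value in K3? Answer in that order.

In Ł3: φ or φ = I or I = I
φ iff (φ or φ) = I iff I = T  [1 − |½−½|]
φ implies (φ iff (φ or φ)) = I implies T = T
In K3: φ or φ = I or I = I
φ iff (φ or φ) = I iff I = I
φ implies (φ iff (φ or φ)) = I implies I = I  [not I or I]
They differ because Ł3 and K3 treat I differently under implication.

T; I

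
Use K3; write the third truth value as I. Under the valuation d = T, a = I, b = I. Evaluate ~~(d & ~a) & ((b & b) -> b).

I

~a = ~I = I
d & ~a = T & I = I
~(d & ~a) = ~I = I
~~(d & ~a) = ~I = I
b & b = I & I = I
(b & b) -> b = I -> I = I  [~I | I]
~~(d & ~a) & ((b & b) -> b) = I & I = I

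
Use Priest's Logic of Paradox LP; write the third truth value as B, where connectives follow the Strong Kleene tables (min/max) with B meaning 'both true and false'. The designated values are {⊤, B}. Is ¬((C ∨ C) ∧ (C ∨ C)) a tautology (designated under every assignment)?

No

Countermodel: C=⊤ gives ⊥, which is not designated.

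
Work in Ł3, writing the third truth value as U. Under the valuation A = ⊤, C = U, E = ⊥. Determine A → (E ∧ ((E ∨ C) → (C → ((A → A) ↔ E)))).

E ∨ C = ⊥ ∨ U = U
A → A = ⊤ → ⊤ = ⊤
(A → A) ↔ E = ⊤ ↔ ⊥ = ⊥
C → ((A → A) ↔ E) = U → ⊥ = U  [min(1, 1−½+0)]
(E ∨ C) → (C → ((A → A) ↔ E)) = U → U = ⊤
E ∧ ((E ∨ C) → (C → ((A → A) ↔ E))) = ⊥ ∧ ⊤ = ⊥
A → (E ∧ ((E ∨ C) → (C → ((A → A) ↔ E)))) = ⊤ → ⊥ = ⊥

⊥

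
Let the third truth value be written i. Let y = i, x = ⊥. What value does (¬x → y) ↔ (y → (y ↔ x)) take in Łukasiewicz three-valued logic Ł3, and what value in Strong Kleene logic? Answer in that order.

In Łukasiewicz three-valued logic Ł3: ¬x = ¬⊥ = ⊤
¬x → y = ⊤ → i = i  [min(1, 1−1+½)]
y ↔ x = i ↔ ⊥ = i
y → (y ↔ x) = i → i = ⊤
(¬x → y) ↔ (y → (y ↔ x)) = i ↔ ⊤ = i
In Strong Kleene logic: ¬x = ¬⊥ = ⊤
¬x → y = ⊤ → i = i
y ↔ x = i ↔ ⊥ = i
y → (y ↔ x) = i → i = i
(¬x → y) ↔ (y → (y ↔ x)) = i ↔ i = i

i; i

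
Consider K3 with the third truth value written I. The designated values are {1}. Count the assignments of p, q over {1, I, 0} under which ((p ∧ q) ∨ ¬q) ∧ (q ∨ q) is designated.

1

Designated under: (p=1, q=1).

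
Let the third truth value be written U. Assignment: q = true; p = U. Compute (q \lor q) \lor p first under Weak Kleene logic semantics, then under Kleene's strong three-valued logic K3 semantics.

In Weak Kleene logic: q \lor q = true \lor true = true
(q \lor q) \lor p = true \lor U = U
In Kleene's strong three-valued logic K3: q \lor q = true \lor true = true
(q \lor q) \lor p = true \lor U = true
They differ because Weak Kleene logic and Kleene's strong three-valued logic K3 treat U differently under the binary connectives.

U; true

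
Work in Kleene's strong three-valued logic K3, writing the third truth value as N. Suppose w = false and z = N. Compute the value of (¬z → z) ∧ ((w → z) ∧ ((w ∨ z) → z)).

N

¬z = ¬N = N
¬z → z = N → N = N
w → z = false → N = true
w ∨ z = false ∨ N = N
(w ∨ z) → z = N → N = N
(w → z) ∧ ((w ∨ z) → z) = true ∧ N = N
(¬z → z) ∧ ((w → z) ∧ ((w ∨ z) → z)) = N ∧ N = N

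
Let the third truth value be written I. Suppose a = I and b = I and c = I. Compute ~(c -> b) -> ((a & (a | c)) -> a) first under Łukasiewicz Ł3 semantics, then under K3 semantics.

T; I

In Łukasiewicz Ł3: c -> b = I -> I = T
~(c -> b) = ~T = F
a | c = I | I = I
a & (a | c) = I & I = I
(a & (a | c)) -> a = I -> I = T
~(c -> b) -> ((a & (a | c)) -> a) = F -> T = T
In K3: c -> b = I -> I = I  [~I | I]
~(c -> b) = ~I = I
a | c = I | I = I
a & (a | c) = I & I = I
(a & (a | c)) -> a = I -> I = I
~(c -> b) -> ((a & (a | c)) -> a) = I -> I = I
They differ because Łukasiewicz Ł3 and K3 treat I differently under implication.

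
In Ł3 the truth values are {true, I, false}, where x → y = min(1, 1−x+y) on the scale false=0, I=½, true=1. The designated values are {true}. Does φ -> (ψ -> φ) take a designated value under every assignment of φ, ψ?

Yes

Every assignment of φ, ψ over {true, I, false} gives a value in {true}.
In particular, with φ=I, ψ=I: φ -> (ψ -> φ) = true.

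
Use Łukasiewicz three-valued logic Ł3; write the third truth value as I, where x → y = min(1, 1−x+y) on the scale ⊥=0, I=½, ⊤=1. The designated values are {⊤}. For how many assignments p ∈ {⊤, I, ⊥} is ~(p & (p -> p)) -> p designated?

p=⊤: ⊤ ✓
p=I: ⊤ ✓
p=⊥: ⊥ ·

2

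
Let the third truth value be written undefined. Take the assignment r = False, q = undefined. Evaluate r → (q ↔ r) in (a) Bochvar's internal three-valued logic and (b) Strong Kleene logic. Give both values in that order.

In Bochvar's internal three-valued logic: q ↔ r = undefined ↔ False = undefined
r → (q ↔ r) = False → undefined = undefined  [any arg is the third value ⇒ result is the third value]
In Strong Kleene logic: q ↔ r = undefined ↔ False = undefined
r → (q ↔ r) = False → undefined = True  [¬False ∨ undefined]
They differ because Bochvar's internal three-valued logic and Strong Kleene logic treat undefined differently under the binary connectives.

undefined; True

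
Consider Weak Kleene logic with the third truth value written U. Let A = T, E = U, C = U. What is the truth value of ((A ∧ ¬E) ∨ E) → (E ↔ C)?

U

¬E = ¬U = U
A ∧ ¬E = T ∧ U = U
(A ∧ ¬E) ∨ E = U ∨ U = U
E ↔ C = U ↔ U = U
((A ∧ ¬E) ∨ E) → (E ↔ C) = U → U = U  [any arg is the third value ⇒ result is the third value]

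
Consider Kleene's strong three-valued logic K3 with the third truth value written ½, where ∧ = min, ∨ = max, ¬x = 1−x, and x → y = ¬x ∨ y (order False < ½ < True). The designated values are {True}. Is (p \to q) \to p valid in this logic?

No

Countermodel: p=½, q=True gives ½, which is not designated.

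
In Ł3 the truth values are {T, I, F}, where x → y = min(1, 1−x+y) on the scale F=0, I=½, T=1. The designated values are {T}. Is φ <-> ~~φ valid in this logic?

Every assignment of φ over {T, I, F} gives a value in {T}.
In particular, with φ=I: φ <-> ~~φ = T.

Yes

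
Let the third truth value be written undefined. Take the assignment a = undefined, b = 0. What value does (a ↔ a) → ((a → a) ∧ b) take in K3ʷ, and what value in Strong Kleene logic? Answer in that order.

In K3ʷ: a ↔ a = undefined ↔ undefined = undefined
a → a = undefined → undefined = undefined
(a → a) ∧ b = undefined ∧ 0 = undefined
(a ↔ a) → ((a → a) ∧ b) = undefined → undefined = undefined
In Strong Kleene logic: a ↔ a = undefined ↔ undefined = undefined
a → a = undefined → undefined = undefined  [¬undefined ∨ undefined]
(a → a) ∧ b = undefined ∧ 0 = 0
(a ↔ a) → ((a → a) ∧ b) = undefined → 0 = undefined

undefined; undefined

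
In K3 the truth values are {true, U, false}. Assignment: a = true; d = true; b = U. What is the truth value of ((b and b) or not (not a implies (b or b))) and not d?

false

b and b = U and U = U
not a = not true = false
b or b = U or U = U
not a implies (b or b) = false implies U = true
not (not a implies (b or b)) = not true = false
(b and b) or not (not a implies (b or b)) = U or false = U
not d = not true = false
((b and b) or not (not a implies (b or b))) and not d = U and false = false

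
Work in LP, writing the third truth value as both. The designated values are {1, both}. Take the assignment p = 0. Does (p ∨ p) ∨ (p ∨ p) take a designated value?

No

p ∨ p = 0 ∨ 0 = 0
p ∨ p = 0 ∨ 0 = 0
(p ∨ p) ∨ (p ∨ p) = 0 ∨ 0 = 0
0 ∉ {1, both}.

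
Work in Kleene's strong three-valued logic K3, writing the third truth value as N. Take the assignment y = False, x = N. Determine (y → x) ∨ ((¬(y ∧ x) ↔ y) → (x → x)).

y → x = False → N = True  [¬False ∨ N]
y ∧ x = False ∧ N = False
¬(y ∧ x) = ¬False = True
¬(y ∧ x) ↔ y = True ↔ False = False
x → x = N → N = N
(¬(y ∧ x) ↔ y) → (x → x) = False → N = True
(y → x) ∨ ((¬(y ∧ x) ↔ y) → (x → x)) = True ∨ True = True

True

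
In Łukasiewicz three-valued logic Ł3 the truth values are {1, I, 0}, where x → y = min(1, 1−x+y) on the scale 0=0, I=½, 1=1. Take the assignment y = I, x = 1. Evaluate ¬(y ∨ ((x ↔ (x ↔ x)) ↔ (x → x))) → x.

1

x ↔ x = 1 ↔ 1 = 1
x ↔ (x ↔ x) = 1 ↔ 1 = 1
x → x = 1 → 1 = 1
(x ↔ (x ↔ x)) ↔ (x → x) = 1 ↔ 1 = 1
y ∨ ((x ↔ (x ↔ x)) ↔ (x → x)) = I ∨ 1 = 1
¬(y ∨ ((x ↔ (x ↔ x)) ↔ (x → x))) = ¬1 = 0
¬(y ∨ ((x ↔ (x ↔ x)) ↔ (x → x))) → x = 0 → 1 = 1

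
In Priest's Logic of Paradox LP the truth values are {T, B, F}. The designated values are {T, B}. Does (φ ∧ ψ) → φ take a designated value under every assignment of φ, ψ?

Yes

Every assignment of φ, ψ over {T, B, F} gives a value in {T, B}.
In particular, with φ=B, ψ=B: (φ ∧ ψ) → φ = B.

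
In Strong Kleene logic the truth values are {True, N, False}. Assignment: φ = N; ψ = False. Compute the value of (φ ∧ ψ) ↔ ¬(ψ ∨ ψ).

φ ∧ ψ = N ∧ False = False
ψ ∨ ψ = False ∨ False = False
¬(ψ ∨ ψ) = ¬False = True
(φ ∧ ψ) ↔ ¬(ψ ∨ ψ) = False ↔ True = False

False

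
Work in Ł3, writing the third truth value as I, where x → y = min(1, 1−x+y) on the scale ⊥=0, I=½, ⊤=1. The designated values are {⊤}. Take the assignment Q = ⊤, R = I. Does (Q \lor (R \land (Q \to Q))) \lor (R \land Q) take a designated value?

Yes

Q \to Q = ⊤ \to ⊤ = ⊤
R \land (Q \to Q) = I \land ⊤ = I
Q \lor (R \land (Q \to Q)) = ⊤ \lor I = ⊤
R \land Q = I \land ⊤ = I
(Q \lor (R \land (Q \to Q))) \lor (R \land Q) = ⊤ \lor I = ⊤
⊤ ∈ {⊤}.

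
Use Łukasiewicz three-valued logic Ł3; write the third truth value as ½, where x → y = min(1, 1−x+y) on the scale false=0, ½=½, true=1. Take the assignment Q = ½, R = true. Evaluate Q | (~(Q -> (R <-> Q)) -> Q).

true

R <-> Q = true <-> ½ = ½
Q -> (R <-> Q) = ½ -> ½ = true
~(Q -> (R <-> Q)) = ~true = false
~(Q -> (R <-> Q)) -> Q = false -> ½ = true
Q | (~(Q -> (R <-> Q)) -> Q) = ½ | true = true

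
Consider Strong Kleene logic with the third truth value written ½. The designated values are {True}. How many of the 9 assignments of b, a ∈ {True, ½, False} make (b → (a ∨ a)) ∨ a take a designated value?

5

Of the 9 assignments, 5 give a value in {True}.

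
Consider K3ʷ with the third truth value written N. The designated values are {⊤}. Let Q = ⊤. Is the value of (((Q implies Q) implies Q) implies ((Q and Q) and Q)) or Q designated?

Yes

Q implies Q = ⊤ implies ⊤ = ⊤
(Q implies Q) implies Q = ⊤ implies ⊤ = ⊤
Q and Q = ⊤ and ⊤ = ⊤
(Q and Q) and Q = ⊤ and ⊤ = ⊤
((Q implies Q) implies Q) implies ((Q and Q) and Q) = ⊤ implies ⊤ = ⊤
(((Q implies Q) implies Q) implies ((Q and Q) and Q)) or Q = ⊤ or ⊤ = ⊤
⊤ ∈ {⊤}.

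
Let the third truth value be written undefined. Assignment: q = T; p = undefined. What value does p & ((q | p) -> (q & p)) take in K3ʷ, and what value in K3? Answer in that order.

undefined; undefined

In K3ʷ: q | p = T | undefined = undefined
q & p = T & undefined = undefined
(q | p) -> (q & p) = undefined -> undefined = undefined  [any arg is the third value ⇒ result is the third value]
p & ((q | p) -> (q & p)) = undefined & undefined = undefined
In K3: q | p = T | undefined = T
q & p = T & undefined = undefined
(q | p) -> (q & p) = T -> undefined = undefined
p & ((q | p) -> (q & p)) = undefined & undefined = undefined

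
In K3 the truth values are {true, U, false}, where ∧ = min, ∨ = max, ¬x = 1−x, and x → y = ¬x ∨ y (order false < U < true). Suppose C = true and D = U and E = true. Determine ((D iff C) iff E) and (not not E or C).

D iff C = U iff true = U
(D iff C) iff E = U iff true = U
not E = not true = false
not not E = not false = true
not not E or C = true or true = true
((D iff C) iff E) and (not not E or C) = U and true = U

U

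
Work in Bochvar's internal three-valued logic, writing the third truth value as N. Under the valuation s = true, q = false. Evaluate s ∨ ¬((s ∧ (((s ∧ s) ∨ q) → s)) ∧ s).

true

s ∧ s = true ∧ true = true
(s ∧ s) ∨ q = true ∨ false = true
((s ∧ s) ∨ q) → s = true → true = true
s ∧ (((s ∧ s) ∨ q) → s) = true ∧ true = true
(s ∧ (((s ∧ s) ∨ q) → s)) ∧ s = true ∧ true = true
¬((s ∧ (((s ∧ s) ∨ q) → s)) ∧ s) = ¬true = false
s ∨ ¬((s ∧ (((s ∧ s) ∨ q) → s)) ∧ s) = true ∨ false = true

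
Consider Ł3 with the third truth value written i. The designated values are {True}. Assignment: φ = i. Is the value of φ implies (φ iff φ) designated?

Yes

φ iff φ = i iff i = True  [1 − |½−½|]
φ implies (φ iff φ) = i implies True = True
True ∈ {True}.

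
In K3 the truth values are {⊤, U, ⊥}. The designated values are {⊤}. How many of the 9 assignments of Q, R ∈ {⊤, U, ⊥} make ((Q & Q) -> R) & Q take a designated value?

Designated under: (Q=⊤, R=⊤).

1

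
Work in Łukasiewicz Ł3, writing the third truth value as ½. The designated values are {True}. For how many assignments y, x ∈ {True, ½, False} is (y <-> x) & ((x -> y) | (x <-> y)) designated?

Designated under: (y=True, x=True); (y=½, x=½); (y=False, x=False).

3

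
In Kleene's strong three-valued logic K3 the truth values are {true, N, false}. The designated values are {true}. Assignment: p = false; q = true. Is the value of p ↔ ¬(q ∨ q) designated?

Yes

q ∨ q = true ∨ true = true
¬(q ∨ q) = ¬true = false
p ↔ ¬(q ∨ q) = false ↔ false = true
true ∈ {true}.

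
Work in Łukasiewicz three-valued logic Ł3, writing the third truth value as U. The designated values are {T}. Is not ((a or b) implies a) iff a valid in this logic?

No

Countermodel: a=T, b=T gives F, which is not designated.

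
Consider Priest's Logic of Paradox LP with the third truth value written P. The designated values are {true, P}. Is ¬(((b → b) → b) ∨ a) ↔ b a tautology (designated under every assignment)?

No

Countermodel: b=true, a=true gives false, which is not designated.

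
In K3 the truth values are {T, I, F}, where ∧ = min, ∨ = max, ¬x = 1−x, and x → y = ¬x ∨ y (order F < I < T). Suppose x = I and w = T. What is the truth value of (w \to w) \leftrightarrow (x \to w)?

w \to w = T \to T = T
x \to w = I \to T = T  [\lnot I \lor T]
(w \to w) \leftrightarrow (x \to w) = T \leftrightarrow T = T

T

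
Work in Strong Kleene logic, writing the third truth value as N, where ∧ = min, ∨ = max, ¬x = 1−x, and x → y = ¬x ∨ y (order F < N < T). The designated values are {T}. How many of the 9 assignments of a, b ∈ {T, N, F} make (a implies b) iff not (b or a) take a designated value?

2

Designated under: (a=T, b=F); (a=F, b=F).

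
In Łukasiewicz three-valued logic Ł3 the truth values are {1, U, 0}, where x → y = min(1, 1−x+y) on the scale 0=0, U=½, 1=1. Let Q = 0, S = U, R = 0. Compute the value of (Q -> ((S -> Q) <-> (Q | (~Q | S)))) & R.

S -> Q = U -> 0 = U
~Q = ~0 = 1
~Q | S = 1 | U = 1
Q | (~Q | S) = 0 | 1 = 1
(S -> Q) <-> (Q | (~Q | S)) = U <-> 1 = U
Q -> ((S -> Q) <-> (Q | (~Q | S))) = 0 -> U = 1
(Q -> ((S -> Q) <-> (Q | (~Q | S)))) & R = 1 & 0 = 0

0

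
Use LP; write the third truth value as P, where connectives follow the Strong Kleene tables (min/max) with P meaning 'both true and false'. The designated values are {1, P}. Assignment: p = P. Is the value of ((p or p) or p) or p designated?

p or p = P or P = P
(p or p) or p = P or P = P
((p or p) or p) or p = P or P = P
P ∈ {1, P}.

Yes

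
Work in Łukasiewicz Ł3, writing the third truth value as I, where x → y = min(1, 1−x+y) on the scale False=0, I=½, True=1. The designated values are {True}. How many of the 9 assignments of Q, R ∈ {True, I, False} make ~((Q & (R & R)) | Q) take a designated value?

3

Designated under: (Q=False, R=True); (Q=False, R=I); (Q=False, R=False).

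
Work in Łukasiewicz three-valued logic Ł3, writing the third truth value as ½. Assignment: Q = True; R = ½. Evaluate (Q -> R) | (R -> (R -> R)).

True

Q -> R = True -> ½ = ½  [min(1, 1−1+½)]
R -> R = ½ -> ½ = True
R -> (R -> R) = ½ -> True = True
(Q -> R) | (R -> (R -> R)) = ½ | True = True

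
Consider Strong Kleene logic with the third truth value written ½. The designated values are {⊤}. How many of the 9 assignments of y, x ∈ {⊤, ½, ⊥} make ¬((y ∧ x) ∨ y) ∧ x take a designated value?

Designated under: (y=⊥, x=⊤).

1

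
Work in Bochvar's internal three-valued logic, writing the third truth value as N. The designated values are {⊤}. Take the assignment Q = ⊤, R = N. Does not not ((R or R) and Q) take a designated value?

R or R = N or N = N
(R or R) and Q = N and ⊤ = N
not ((R or R) and Q) = not N = N
not not ((R or R) and Q) = not N = N
N ∉ {⊤}.

No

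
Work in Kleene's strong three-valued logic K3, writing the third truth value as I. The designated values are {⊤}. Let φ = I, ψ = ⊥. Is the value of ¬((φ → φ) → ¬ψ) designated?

φ → φ = I → I = I  [¬I ∨ I]
¬ψ = ¬⊥ = ⊤
(φ → φ) → ¬ψ = I → ⊤ = ⊤
¬((φ → φ) → ¬ψ) = ¬⊤ = ⊥
⊥ ∉ {⊤}.

No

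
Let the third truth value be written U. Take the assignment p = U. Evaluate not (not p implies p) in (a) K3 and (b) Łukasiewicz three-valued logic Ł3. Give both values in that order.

In K3: not p = not U = U
not p implies p = U implies U = U
not (not p implies p) = not U = U
In Łukasiewicz three-valued logic Ł3: not p = not U = U
not p implies p = U implies U = True  [min(1, 1−½+½)]
not (not p implies p) = not True = False
They differ because K3 and Łukasiewicz three-valued logic Ł3 treat U differently under implication.

U; False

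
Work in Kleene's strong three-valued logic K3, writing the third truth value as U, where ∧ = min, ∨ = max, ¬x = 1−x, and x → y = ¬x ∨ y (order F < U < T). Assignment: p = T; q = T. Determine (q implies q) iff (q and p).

T

q implies q = T implies T = T
q and p = T and T = T
(q implies q) iff (q and p) = T iff T = T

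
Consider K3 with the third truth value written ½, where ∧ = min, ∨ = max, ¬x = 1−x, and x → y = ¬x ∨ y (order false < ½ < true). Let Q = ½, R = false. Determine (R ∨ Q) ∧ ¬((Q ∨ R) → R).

½

R ∨ Q = false ∨ ½ = ½
Q ∨ R = ½ ∨ false = ½
(Q ∨ R) → R = ½ → false = ½  [¬½ ∨ false]
¬((Q ∨ R) → R) = ¬½ = ½
(R ∨ Q) ∧ ¬((Q ∨ R) → R) = ½ ∧ ½ = ½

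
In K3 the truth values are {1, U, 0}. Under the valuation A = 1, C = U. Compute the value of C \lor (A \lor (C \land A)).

C \land A = U \land 1 = U
A \lor (C \land A) = 1 \lor U = 1
C \lor (A \lor (C \land A)) = U \lor 1 = 1

1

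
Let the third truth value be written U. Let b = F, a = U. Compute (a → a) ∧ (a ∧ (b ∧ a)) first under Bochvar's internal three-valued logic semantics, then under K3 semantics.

In Bochvar's internal three-valued logic: a → a = U → U = U
b ∧ a = F ∧ U = U
a ∧ (b ∧ a) = U ∧ U = U
(a → a) ∧ (a ∧ (b ∧ a)) = U ∧ U = U
In K3: a → a = U → U = U  [¬U ∨ U]
b ∧ a = F ∧ U = F
a ∧ (b ∧ a) = U ∧ F = F
(a → a) ∧ (a ∧ (b ∧ a)) = U ∧ F = F
They differ because Bochvar's internal three-valued logic and K3 treat U differently under the binary connectives.

U; F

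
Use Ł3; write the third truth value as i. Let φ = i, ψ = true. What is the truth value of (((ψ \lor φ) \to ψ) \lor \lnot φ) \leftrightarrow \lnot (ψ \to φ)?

ψ \lor φ = true \lor i = true
(ψ \lor φ) \to ψ = true \to true = true
\lnot φ = \lnot i = i
((ψ \lor φ) \to ψ) \lor \lnot φ = true \lor i = true
ψ \to φ = true \to i = i  [min(1, 1−1+½)]
\lnot (ψ \to φ) = \lnot i = i
(((ψ \lor φ) \to ψ) \lor \lnot φ) \leftrightarrow \lnot (ψ \to φ) = true \leftrightarrow i = i

i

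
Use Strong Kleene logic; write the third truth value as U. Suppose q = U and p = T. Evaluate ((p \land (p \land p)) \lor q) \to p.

p \land p = T \land T = T
p \land (p \land p) = T \land T = T
(p \land (p \land p)) \lor q = T \lor U = T
((p \land (p \land p)) \lor q) \to p = T \to T = T

T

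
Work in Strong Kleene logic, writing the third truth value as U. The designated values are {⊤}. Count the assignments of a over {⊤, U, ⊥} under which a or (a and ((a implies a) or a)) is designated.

1

a=⊤: ⊤ ✓
a=U: U ·
a=⊥: ⊥ ·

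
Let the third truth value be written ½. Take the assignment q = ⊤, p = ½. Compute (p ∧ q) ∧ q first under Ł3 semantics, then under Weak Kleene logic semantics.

In Ł3: p ∧ q = ½ ∧ ⊤ = ½
(p ∧ q) ∧ q = ½ ∧ ⊤ = ½
In Weak Kleene logic: p ∧ q = ½ ∧ ⊤ = ½
(p ∧ q) ∧ q = ½ ∧ ⊤ = ½

½; ½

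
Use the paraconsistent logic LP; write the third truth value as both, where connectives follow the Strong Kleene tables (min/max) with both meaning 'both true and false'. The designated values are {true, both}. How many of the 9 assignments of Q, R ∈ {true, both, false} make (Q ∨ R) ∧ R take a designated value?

6

Of the 9 assignments, 6 give a value in {true, both}.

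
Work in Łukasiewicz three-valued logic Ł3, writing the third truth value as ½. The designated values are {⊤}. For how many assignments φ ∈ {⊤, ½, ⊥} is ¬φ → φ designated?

2

φ=⊤: ⊤ ✓
φ=½: ⊤ ✓
φ=⊥: ⊥ ·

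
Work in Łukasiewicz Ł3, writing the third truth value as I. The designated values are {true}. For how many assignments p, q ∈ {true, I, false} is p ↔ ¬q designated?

Designated under: (p=true, q=false); (p=I, q=I); (p=false, q=true).

3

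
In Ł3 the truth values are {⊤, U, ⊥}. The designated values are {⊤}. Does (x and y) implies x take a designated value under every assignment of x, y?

Yes

Every assignment of x, y over {⊤, U, ⊥} gives a value in {⊤}.
In particular, with x=U, y=U: (x and y) implies x = ⊤.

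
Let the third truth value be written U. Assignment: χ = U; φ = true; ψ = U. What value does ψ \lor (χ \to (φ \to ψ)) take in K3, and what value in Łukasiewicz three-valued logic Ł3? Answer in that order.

In K3: φ \to ψ = true \to U = U
χ \to (φ \to ψ) = U \to U = U
ψ \lor (χ \to (φ \to ψ)) = U \lor U = U
In Łukasiewicz three-valued logic Ł3: φ \to ψ = true \to U = U  [min(1, 1−1+½)]
χ \to (φ \to ψ) = U \to U = true
ψ \lor (χ \to (φ \to ψ)) = U \lor true = true
They differ because K3 and Łukasiewicz three-valued logic Ł3 treat U differently under implication.

U; true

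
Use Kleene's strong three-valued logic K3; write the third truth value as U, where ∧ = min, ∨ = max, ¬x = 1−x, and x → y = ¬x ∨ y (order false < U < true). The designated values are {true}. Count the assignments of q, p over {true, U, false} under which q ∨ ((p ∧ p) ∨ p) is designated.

Of the 9 assignments, 5 give a value in {true}.

5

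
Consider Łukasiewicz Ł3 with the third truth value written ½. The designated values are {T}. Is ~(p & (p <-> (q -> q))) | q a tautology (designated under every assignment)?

No

Countermodel: p=T, q=½ gives ½, which is not designated.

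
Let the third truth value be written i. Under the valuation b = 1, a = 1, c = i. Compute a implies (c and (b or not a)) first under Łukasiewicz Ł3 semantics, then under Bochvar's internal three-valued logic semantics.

i; i

In Łukasiewicz Ł3: not a = not 1 = 0
b or not a = 1 or 0 = 1
c and (b or not a) = i and 1 = i
a implies (c and (b or not a)) = 1 implies i = i
In Bochvar's internal three-valued logic: not a = not 1 = 0
b or not a = 1 or 0 = 1
c and (b or not a) = i and 1 = i
a implies (c and (b or not a)) = 1 implies i = i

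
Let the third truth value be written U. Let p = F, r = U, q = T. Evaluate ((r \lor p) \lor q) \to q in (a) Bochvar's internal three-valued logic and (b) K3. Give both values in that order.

U; T

In Bochvar's internal three-valued logic: r \lor p = U \lor F = U
(r \lor p) \lor q = U \lor T = U
((r \lor p) \lor q) \to q = U \to T = U  [any arg is the third value ⇒ result is the third value]
In K3: r \lor p = U \lor F = U
(r \lor p) \lor q = U \lor T = T
((r \lor p) \lor q) \to q = T \to T = T
They differ because Bochvar's internal three-valued logic and K3 treat U differently under the binary connectives.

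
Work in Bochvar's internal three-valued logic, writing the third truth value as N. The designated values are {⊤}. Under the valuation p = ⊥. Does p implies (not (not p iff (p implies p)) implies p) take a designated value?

not p = not ⊥ = ⊤
p implies p = ⊥ implies ⊥ = ⊤
not p iff (p implies p) = ⊤ iff ⊤ = ⊤
not (not p iff (p implies p)) = not ⊤ = ⊥
not (not p iff (p implies p)) implies p = ⊥ implies ⊥ = ⊤
p implies (not (not p iff (p implies p)) implies p) = ⊥ implies ⊤ = ⊤
⊤ ∈ {⊤}.

Yes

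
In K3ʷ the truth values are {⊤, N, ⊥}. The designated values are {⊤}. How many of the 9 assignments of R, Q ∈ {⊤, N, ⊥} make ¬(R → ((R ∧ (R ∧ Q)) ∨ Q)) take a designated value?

1

Designated under: (R=⊤, Q=⊥).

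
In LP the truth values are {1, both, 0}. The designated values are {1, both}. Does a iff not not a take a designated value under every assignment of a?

Yes

Every assignment of a over {1, both, 0} gives a value in {1, both}.
In particular, with a=both: a iff not not a = both.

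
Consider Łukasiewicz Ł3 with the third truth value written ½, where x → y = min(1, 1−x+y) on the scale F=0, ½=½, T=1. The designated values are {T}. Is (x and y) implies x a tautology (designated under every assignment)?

Every assignment of x, y over {T, ½, F} gives a value in {T}.
In particular, with x=½, y=½: (x and y) implies x = T.

Yes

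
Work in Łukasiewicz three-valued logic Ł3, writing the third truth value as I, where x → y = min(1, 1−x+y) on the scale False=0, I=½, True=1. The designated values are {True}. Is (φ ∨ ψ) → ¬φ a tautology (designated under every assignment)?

No

Countermodel: φ=True, ψ=True gives False, which is not designated.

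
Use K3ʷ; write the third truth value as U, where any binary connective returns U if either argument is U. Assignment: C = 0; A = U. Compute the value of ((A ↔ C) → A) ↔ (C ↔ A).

A ↔ C = U ↔ 0 = U
(A ↔ C) → A = U → U = U  [any arg is the third value ⇒ result is the third value]
C ↔ A = 0 ↔ U = U
((A ↔ C) → A) ↔ (C ↔ A) = U ↔ U = U

U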